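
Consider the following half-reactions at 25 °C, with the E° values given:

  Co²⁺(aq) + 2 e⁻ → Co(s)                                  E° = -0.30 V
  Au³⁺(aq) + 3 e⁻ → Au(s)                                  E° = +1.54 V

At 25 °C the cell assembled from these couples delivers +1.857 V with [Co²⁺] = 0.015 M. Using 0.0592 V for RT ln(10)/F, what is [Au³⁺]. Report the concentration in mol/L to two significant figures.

0.013 M

Au³⁺/Au is the cathode, Co²⁺/Co the anode: E°cell = +1.84 V, n = 6.
Overall reaction: 2 Au³⁺(aq) + 3 Co(s) → 2 Au(s) + 3 Co²⁺(aq); Q = [Co²⁺]^3/[Au³⁺]^2.
From E = E° − (0.0592/n) log Q: log Q = (E° − E)·n/0.0592 = (+1.84 − (+1.857))·6/0.0592 = -1.7230.
So 2·log[Au³⁺] = 3·log(0.015) − log Q = -5.4717 − (-1.7230) = -3.7487; log[Au³⁺] = -3.7487 / 2 = -1.8743; [Au³⁺] = 10^(-1.8743) ≈ 0.013 M.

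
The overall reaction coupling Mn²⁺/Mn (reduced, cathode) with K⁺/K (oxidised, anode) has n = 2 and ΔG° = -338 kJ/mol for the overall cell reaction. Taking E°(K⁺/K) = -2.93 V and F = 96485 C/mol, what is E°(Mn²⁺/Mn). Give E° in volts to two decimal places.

-1.18 V

E°cell = −ΔG°/(nF) = −(-338×10³)/((2)(96485)) = +1.752 V.
Since Mn²⁺/Mn is the cathode and K⁺/K the anode, E°cell = E°(Mn²⁺/Mn) − E°(K⁺/K).
So E°(Mn²⁺/Mn) = E°cell + E°(K⁺/K) = +1.752 + (-2.93) = -1.18 V.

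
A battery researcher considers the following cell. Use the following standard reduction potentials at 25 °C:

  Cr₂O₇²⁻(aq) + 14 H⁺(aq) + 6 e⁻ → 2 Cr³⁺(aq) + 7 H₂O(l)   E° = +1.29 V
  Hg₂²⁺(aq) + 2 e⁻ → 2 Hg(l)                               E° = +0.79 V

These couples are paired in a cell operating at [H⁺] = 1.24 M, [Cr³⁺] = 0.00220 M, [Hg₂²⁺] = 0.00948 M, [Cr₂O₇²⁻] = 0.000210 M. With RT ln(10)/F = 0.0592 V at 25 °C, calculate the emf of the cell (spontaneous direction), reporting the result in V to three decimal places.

+0.589 V

Cr₂O₇²⁻/Cr³⁺ is the cathode (higher E°), Hg₂²⁺/Hg the anode: E°cell = +1.29 − (+0.79) = +0.50 V, n = 6.
Overall: Cr₂O₇²⁻(aq) + 14 H⁺(aq) + 6 Hg(l) → 2 Cr³⁺(aq) + 7 H₂O(l) + 3 Hg₂²⁺(aq)
Q = [Cr³⁺]^2·[Hg₂²⁺]^3 / ([Cr₂O₇²⁻]·[H⁺]^14); log Q = -9.015.
E = E° − (0.0592/n) log Q = +0.50 − (0.0592/6)(-9.015) = +0.589 V.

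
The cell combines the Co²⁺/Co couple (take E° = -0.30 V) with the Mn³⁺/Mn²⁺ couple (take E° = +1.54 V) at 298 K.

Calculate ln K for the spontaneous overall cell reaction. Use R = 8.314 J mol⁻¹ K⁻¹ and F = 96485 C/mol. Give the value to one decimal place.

Cathode: Mn³⁺/Mn²⁺; anode: Co²⁺/Co. E°cell = (+1.54) − (-0.30) = +1.84 V, with n = 2.
ΔG° = −nFE° = −RT ln K, so ln K = nFE°/(RT) = (2)(96485)(+1.84) / ((8.314)(298)) = 143.312.

143.3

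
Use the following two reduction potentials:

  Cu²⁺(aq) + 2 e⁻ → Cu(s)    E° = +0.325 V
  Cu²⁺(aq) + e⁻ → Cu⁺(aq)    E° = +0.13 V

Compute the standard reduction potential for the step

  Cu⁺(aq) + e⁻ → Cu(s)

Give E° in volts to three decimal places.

Sequential free energies add, so n₃E°₃ = n₁E°₁ + n₂E°₂.
With n₃ = 2, and the known step contributing 1×(+0.13) V, the unknown satisfies 1·E° = 2×(+0.325) − 1×(+0.13) = +0.520.
E° = +0.520 / 1 = +0.520 V.

+0.520 V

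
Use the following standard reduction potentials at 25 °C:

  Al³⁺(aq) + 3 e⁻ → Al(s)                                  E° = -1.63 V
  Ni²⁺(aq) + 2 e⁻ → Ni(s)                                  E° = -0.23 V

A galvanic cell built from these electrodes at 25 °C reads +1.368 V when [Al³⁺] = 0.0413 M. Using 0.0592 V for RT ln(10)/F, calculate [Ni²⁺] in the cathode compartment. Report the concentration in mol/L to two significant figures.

Ni²⁺/Ni is the cathode, Al³⁺/Al the anode: E°cell = +1.40 V, n = 6.
Overall reaction: 3 Ni²⁺(aq) + 2 Al(s) → 3 Ni(s) + 2 Al³⁺(aq); Q = [Al³⁺]^2/[Ni²⁺]^3.
From E = E° − (0.0592/n) log Q: log Q = (E° − E)·n/0.0592 = (+1.40 − (+1.368))·6/0.0592 = 3.2432.
So 3·log[Ni²⁺] = 2·log(0.0413) − log Q = -2.7681 − (3.2432) = -6.0113; log[Ni²⁺] = -6.0113 / 3 = -2.0038; [Ni²⁺] = 10^(-2.0038) ≈ 0.0099 M.

0.0099 M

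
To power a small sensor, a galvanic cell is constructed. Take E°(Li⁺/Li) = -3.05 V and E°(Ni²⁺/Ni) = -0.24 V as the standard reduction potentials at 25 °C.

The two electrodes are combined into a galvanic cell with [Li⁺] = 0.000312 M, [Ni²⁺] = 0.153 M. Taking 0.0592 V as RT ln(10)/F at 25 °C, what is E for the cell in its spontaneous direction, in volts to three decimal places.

+2.993 V

Ni²⁺/Ni is the cathode (higher E°), Li⁺/Li the anode: E°cell = -0.24 − (-3.05) = +2.81 V, n = 2.
Overall: Ni²⁺(aq) + 2 Li(s) → Ni(s) + 2 Li⁺(aq)
Q = [Li⁺]^2 / ([Ni²⁺]); log Q = -6.196.
E = E° − (0.0592/n) log Q = +2.81 − (0.0592/2)(-6.196) = +2.993 V.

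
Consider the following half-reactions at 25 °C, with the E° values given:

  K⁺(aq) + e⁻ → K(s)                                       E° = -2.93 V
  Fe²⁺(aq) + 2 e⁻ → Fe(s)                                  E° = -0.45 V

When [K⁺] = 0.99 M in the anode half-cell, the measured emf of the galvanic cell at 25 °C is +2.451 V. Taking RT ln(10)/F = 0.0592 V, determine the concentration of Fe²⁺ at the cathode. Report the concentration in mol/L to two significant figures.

0.10 M

Fe²⁺/Fe is the cathode, K⁺/K the anode: E°cell = +2.48 V, n = 2.
Overall reaction: Fe²⁺(aq) + 2 K(s) → Fe(s) + 2 K⁺(aq); Q = [K⁺]^2/[Fe²⁺]^1.
From E = E° − (0.0592/n) log Q: log Q = (E° − E)·n/0.0592 = (+2.48 − (+2.451))·2/0.0592 = 0.9797.
So 1·log[Fe²⁺] = 2·log(0.99) − log Q = -0.0087 − (0.9797) = -0.9884; [Fe²⁺] = 10^(-0.9884) ≈ 0.10 M.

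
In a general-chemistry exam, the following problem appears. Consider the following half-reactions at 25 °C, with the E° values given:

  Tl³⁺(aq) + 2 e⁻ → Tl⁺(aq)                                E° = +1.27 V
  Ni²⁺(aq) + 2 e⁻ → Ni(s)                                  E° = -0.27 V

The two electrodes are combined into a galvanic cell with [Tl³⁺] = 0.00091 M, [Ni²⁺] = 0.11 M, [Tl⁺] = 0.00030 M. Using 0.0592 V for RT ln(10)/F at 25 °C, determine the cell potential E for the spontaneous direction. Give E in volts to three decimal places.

+1.583 V

Tl³⁺/Tl⁺ is the cathode (higher E°), Ni²⁺/Ni the anode: E°cell = +1.27 − (-0.27) = +1.54 V, n = 2.
Overall: Tl³⁺(aq) + Ni(s) → Tl⁺(aq) + Ni²⁺(aq)
Q = [Tl⁺]·[Ni²⁺] / ([Tl³⁺]); log Q = -1.441.
E = E° − (0.0592/n) log Q = +1.54 − (0.0592/2)(-1.441) = +1.583 V.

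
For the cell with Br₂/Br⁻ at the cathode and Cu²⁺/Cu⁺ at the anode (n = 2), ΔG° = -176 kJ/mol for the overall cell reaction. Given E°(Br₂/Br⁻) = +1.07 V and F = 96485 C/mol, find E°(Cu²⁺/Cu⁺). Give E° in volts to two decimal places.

+0.16 V

E°cell = −ΔG°/(nF) = −(-176×10³)/((2)(96485)) = +0.912 V.
Since Br₂/Br⁻ is the cathode and Cu²⁺/Cu⁺ the anode, E°cell = E°(Br₂/Br⁻) − E°(Cu²⁺/Cu⁺).
So E°(Cu²⁺/Cu⁺) = E°(Br₂/Br⁻) − E°cell = (+1.07) − (+0.912) = +0.16 V.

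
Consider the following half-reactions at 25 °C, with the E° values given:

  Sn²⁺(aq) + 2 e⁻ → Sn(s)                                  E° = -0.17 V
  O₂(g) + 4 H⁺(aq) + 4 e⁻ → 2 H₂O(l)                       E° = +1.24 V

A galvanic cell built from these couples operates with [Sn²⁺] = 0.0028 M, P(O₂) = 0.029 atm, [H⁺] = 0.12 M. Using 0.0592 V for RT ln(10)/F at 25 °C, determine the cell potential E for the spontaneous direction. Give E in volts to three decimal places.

O₂/H₂O is the cathode (higher E°), Sn²⁺/Sn the anode: E°cell = +1.24 − (-0.17) = +1.41 V, n = 4.
Overall: O₂(g) + 4 H⁺(aq) + 2 Sn(s) → 2 H₂O(l) + 2 Sn²⁺(aq)
Q = [Sn²⁺]^2 / (P(O₂)·[H⁺]^4); log Q = 0.115.
E = E° − (0.0592/n) log Q = +1.41 − (0.0592/4)(0.115) = +1.408 V.

+1.408 V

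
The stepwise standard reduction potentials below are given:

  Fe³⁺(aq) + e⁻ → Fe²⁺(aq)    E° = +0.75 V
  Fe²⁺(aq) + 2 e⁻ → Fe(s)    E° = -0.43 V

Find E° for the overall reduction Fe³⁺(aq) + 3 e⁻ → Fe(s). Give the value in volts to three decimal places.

-0.037 V

Since ΔG° = −nFE° is additive over sequential reductions, n₃E°₃ = n₁E°₁ + n₂E°₂.
E°₃ = (1×+0.75 + 2×-0.43) / 3 = (-0.110) / 3 = -0.037 V.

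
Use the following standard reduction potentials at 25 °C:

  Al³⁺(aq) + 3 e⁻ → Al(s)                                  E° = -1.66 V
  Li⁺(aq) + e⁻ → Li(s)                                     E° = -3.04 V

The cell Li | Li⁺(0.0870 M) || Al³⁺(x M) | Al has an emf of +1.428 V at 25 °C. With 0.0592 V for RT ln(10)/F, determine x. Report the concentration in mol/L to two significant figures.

Al³⁺/Al is the cathode, Li⁺/Li the anode: E°cell = +1.38 V, n = 3.
Overall reaction: Al³⁺(aq) + 3 Li(s) → Al(s) + 3 Li⁺(aq); Q = [Li⁺]^3/[Al³⁺]^1.
From E = E° − (0.0592/n) log Q: log Q = (E° − E)·n/0.0592 = (+1.38 − (+1.428))·3/0.0592 = -2.4324.
So 1·log[Al³⁺] = 3·log(0.087) − log Q = -3.1814 − (-2.4324) = -0.7490; [Al³⁺] = 10^(-0.7490) ≈ 0.18 M.

0.18 M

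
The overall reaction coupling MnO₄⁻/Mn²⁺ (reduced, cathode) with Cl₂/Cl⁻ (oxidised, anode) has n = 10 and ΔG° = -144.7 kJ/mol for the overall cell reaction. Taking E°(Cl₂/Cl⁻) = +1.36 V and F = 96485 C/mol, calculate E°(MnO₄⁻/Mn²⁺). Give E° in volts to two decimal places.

+1.51 V

E°cell = −ΔG°/(nF) = −(-144.7×10³)/((10)(96485)) = +0.150 V.
Since MnO₄⁻/Mn²⁺ is the cathode and Cl₂/Cl⁻ the anode, E°cell = E°(MnO₄⁻/Mn²⁺) − E°(Cl₂/Cl⁻).
So E°(MnO₄⁻/Mn²⁺) = E°cell + E°(Cl₂/Cl⁻) = +0.150 + (+1.36) = +1.51 V.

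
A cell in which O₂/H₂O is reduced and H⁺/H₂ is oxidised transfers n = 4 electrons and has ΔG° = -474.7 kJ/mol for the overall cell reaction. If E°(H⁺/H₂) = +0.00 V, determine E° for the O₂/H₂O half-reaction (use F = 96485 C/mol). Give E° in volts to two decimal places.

E°cell = −ΔG°/(nF) = −(-474.7×10³)/((4)(96485)) = +1.230 V.
Since O₂/H₂O is the cathode and H⁺/H₂ the anode, E°cell = E°(O₂/H₂O) − E°(H⁺/H₂).
So E°(O₂/H₂O) = E°cell + E°(H⁺/H₂) = +1.230 + (+0.00) = +1.23 V.

+1.23 V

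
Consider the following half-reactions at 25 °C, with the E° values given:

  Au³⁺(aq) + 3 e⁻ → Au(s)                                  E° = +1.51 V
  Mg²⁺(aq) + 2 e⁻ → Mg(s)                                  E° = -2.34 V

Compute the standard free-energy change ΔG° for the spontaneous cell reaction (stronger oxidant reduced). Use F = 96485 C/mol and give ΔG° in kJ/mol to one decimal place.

Au³⁺/Au (E° = +1.51 V) is the cathode; Mg²⁺/Mg (E° = -2.34 V) is the anode, so E°cell = +3.85 V.
Balancing electrons gives n = 6 (lcm of 3 and 2).
ΔG° = −nFE° = −(6)(96485)(+3.85) = -2,228,804 J = -2228.8 kJ/mol.

-2228.8 kJ/mol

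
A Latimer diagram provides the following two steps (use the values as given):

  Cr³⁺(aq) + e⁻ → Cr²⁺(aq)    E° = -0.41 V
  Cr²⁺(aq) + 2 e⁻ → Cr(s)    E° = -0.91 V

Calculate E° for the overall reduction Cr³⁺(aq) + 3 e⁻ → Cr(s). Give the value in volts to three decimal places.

Since ΔG° = −nFE° is additive over sequential reductions, n₃E°₃ = n₁E°₁ + n₂E°₂.
E°₃ = (1×-0.41 + 2×-0.91) / 3 = (-2.230) / 3 = -0.743 V.
Simply averaging or adding the two E° values would be wrong; the electron-weighted sum is required.

-0.743 V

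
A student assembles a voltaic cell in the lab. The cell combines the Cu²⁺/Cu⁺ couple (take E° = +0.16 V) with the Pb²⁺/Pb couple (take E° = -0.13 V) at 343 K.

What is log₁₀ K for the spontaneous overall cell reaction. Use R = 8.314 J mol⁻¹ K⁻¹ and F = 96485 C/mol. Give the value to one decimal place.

8.5

Cathode: Cu²⁺/Cu⁺; anode: Pb²⁺/Pb. E°cell = (+0.16) − (-0.13) = +0.29 V, with n = 2.
ΔG° = −nFE° = −RT ln K, so ln K = nFE°/(RT) = (2)(96485)(+0.29) / ((8.314)(343)) = 19.624.
log₁₀ K = 19.624 / ln 10 = 8.5.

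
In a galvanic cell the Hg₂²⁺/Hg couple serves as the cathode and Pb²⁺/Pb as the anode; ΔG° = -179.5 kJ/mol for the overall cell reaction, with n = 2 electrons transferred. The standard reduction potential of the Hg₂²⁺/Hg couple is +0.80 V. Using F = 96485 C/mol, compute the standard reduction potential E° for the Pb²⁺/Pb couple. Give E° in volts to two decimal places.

E°cell = −ΔG°/(nF) = −(-179.5×10³)/((2)(96485)) = +0.930 V.
Since Hg₂²⁺/Hg is the cathode and Pb²⁺/Pb the anode, E°cell = E°(Hg₂²⁺/Hg) − E°(Pb²⁺/Pb).
So E°(Pb²⁺/Pb) = E°(Hg₂²⁺/Hg) − E°cell = (+0.80) − (+0.930) = -0.13 V.

-0.13 V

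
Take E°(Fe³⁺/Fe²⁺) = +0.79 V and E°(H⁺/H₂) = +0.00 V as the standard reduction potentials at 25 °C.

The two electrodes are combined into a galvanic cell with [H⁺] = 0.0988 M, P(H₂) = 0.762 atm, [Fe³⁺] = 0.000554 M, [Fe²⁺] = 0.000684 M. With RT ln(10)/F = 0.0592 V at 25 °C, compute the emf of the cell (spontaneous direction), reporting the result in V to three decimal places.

Fe³⁺/Fe²⁺ is the cathode (higher E°), H⁺/H₂ the anode: E°cell = +0.79 − (+0.00) = +0.79 V, n = 2.
Overall: 2 Fe³⁺(aq) + H₂(g) → 2 Fe²⁺(aq) + 2 H⁺(aq)
Q = [Fe²⁺]^2·[H⁺]^2 / ([Fe³⁺]^2·P(H₂)); log Q = -1.709.
E = E° − (0.0592/n) log Q = +0.79 − (0.0592/2)(-1.709) = +0.841 V.

+0.841 V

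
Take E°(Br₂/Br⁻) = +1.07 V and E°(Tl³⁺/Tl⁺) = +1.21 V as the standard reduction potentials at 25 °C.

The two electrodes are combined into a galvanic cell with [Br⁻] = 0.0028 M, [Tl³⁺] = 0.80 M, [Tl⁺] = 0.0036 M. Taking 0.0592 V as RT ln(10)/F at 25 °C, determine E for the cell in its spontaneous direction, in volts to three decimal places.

+0.058 V

Tl³⁺/Tl⁺ is the cathode (higher E°), Br₂/Br⁻ the anode: E°cell = +1.21 − (+1.07) = +0.14 V, n = 2.
Overall: Tl³⁺(aq) + 2 Br⁻(aq) → Tl⁺(aq) + Br₂(l)
Q = [Tl⁺] / ([Tl³⁺]·[Br⁻]^2); log Q = 2.759.
E = E° − (0.0592/n) log Q = +0.14 − (0.0592/2)(2.759) = +0.058 V.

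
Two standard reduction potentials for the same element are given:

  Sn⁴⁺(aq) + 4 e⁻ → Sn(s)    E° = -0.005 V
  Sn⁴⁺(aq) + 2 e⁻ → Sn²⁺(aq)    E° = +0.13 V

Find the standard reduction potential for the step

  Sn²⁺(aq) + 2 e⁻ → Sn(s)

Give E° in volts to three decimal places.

Sequential free energies add, so n₃E°₃ = n₁E°₁ + n₂E°₂.
With n₃ = 4, and the known step contributing 2×(+0.13) V, the unknown satisfies 2·E° = 4×(-0.005) − 2×(+0.13) = -0.280.
E° = -0.280 / 2 = -0.140 V.

-0.140 V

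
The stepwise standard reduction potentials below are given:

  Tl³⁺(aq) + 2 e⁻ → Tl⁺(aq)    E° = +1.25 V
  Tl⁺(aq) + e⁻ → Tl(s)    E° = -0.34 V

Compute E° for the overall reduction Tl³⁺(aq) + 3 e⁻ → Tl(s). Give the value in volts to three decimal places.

Standard free energies of sequential steps add: ΔG°₃ = ΔG°₁ + ΔG°₂, so n₃E°₃ = n₁E°₁ + n₂E°₂.
E°₃ = (2×+1.25 + 1×-0.34) / 3 = (+2.160) / 3 = +0.720 V.

+0.720 V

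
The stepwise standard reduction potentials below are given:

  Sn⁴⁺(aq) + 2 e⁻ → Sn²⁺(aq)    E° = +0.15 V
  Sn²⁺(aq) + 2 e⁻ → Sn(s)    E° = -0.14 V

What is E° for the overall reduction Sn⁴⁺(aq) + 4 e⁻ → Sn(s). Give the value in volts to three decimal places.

Standard free energies of sequential steps add: ΔG°₃ = ΔG°₁ + ΔG°₂, so n₃E°₃ = n₁E°₁ + n₂E°₂.
E°₃ = (2×+0.15 + 2×-0.14) / 4 = (+0.020) / 4 = +0.005 V.

+0.005 V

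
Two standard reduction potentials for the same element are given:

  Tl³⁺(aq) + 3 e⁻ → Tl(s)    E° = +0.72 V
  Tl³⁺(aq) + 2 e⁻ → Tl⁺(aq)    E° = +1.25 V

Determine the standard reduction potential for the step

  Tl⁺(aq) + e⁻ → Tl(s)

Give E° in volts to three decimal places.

Sequential free energies add, so n₃E°₃ = n₁E°₁ + n₂E°₂.
With n₃ = 3, and the known step contributing 2×(+1.25) V, the unknown satisfies 1·E° = 3×(+0.72) − 2×(+1.25) = -0.340.
E° = -0.340 / 1 = -0.340 V.

-0.340 V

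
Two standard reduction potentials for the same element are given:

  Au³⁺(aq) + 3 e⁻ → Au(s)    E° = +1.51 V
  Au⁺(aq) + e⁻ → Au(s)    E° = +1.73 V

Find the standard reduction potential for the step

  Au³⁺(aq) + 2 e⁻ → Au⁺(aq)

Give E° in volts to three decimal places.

Sequential free energies add, so n₃E°₃ = n₁E°₁ + n₂E°₂.
With n₃ = 3, and the known step contributing 1×(+1.73) V, the unknown satisfies 2·E° = 3×(+1.51) − 1×(+1.73) = +2.800.
E° = +2.800 / 2 = +1.400 V.

+1.400 V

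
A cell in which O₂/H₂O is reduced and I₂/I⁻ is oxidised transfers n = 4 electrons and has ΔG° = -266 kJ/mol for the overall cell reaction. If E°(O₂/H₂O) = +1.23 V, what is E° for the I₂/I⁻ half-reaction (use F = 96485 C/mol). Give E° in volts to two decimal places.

E°cell = −ΔG°/(nF) = −(-266×10³)/((4)(96485)) = +0.689 V.
Since O₂/H₂O is the cathode and I₂/I⁻ the anode, E°cell = E°(O₂/H₂O) − E°(I₂/I⁻).
So E°(I₂/I⁻) = E°(O₂/H₂O) − E°cell = (+1.23) − (+0.689) = +0.54 V.

+0.54 V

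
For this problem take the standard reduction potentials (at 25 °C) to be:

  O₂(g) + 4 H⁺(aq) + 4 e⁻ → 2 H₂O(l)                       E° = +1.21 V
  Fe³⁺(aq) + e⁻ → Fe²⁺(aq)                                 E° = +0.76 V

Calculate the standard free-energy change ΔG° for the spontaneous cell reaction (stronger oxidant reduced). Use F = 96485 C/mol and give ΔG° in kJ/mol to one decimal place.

-173.7 kJ/mol

O₂/H₂O (E° = +1.21 V) is the cathode; Fe³⁺/Fe²⁺ (E° = +0.76 V) is the anode, so E°cell = +0.45 V.
Balancing electrons gives n = 4 (lcm of 4 and 1).
ΔG° = −nFE° = −(4)(96485)(+0.45) = -173,673 J = -173.7 kJ/mol.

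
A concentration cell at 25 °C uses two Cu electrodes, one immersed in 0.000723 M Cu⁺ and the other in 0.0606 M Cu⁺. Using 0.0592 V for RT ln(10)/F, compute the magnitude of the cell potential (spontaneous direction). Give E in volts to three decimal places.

For a concentration cell E°cell = 0. The 0.0606 M side is the cathode (reduction is favoured where [Cu⁺] is higher).
With n = 1, E = −(0.0592/1) log([Cu⁺]ₐₙ/[Cu⁺]꜀ₐₜ) = −(0.0592/1) log(0.000723/0.0606) = −(0.0592/1)(-1.923) = +0.114 V.

+0.114 V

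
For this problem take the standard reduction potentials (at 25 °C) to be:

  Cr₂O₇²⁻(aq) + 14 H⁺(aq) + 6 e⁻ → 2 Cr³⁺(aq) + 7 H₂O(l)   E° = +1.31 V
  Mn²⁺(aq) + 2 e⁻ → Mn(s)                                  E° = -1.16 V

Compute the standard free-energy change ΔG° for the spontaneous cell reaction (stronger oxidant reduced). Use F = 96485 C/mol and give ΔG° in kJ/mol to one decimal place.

Cr₂O₇²⁻/Cr³⁺ (E° = +1.31 V) is the cathode; Mn²⁺/Mn (E° = -1.16 V) is the anode, so E°cell = +2.47 V.
Balancing electrons gives n = 6 (lcm of 6 and 2).
ΔG° = −nFE° = −(6)(96485)(+2.47) = -1,429,908 J = -1429.9 kJ/mol.

-1429.9 kJ/mol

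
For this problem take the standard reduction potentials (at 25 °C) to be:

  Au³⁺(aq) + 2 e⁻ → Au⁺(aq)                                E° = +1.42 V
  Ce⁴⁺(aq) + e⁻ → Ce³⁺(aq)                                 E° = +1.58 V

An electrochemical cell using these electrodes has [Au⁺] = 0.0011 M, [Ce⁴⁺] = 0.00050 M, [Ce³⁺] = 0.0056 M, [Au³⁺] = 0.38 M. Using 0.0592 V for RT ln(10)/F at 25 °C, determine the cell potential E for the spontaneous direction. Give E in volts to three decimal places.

+0.023 V

Ce⁴⁺/Ce³⁺ is the cathode (higher E°), Au³⁺/Au⁺ the anode: E°cell = +1.58 − (+1.42) = +0.16 V, n = 2.
Overall: 2 Ce⁴⁺(aq) + Au⁺(aq) → 2 Ce³⁺(aq) + Au³⁺(aq)
Q = [Ce³⁺]^2·[Au³⁺] / ([Ce⁴⁺]^2·[Au⁺]); log Q = 4.637.
E = E° − (0.0592/n) log Q = +0.16 − (0.0592/2)(4.637) = +0.023 V.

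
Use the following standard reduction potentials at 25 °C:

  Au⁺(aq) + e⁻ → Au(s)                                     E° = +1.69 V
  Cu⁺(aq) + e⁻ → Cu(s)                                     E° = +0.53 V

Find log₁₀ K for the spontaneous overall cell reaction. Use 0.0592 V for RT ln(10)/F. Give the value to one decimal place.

Cathode: Au⁺/Au; anode: Cu⁺/Cu. E°cell = +1.16 V, n = 1.
log K = nE°cell / 0.0592 = (1)(+1.16) / 0.0592 = 19.6.

19.6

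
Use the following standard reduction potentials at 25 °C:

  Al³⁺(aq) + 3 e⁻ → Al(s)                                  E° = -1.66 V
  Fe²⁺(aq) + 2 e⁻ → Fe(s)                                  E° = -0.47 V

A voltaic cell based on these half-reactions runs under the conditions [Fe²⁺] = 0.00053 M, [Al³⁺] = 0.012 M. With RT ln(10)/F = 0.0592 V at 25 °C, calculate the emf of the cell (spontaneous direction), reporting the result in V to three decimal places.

Fe²⁺/Fe is the cathode (higher E°), Al³⁺/Al the anode: E°cell = -0.47 − (-1.66) = +1.19 V, n = 6.
Overall: 3 Fe²⁺(aq) + 2 Al(s) → 3 Fe(s) + 2 Al³⁺(aq)
Q = [Al³⁺]^2 / ([Fe²⁺]^3); log Q = 5.986.
E = E° − (0.0592/n) log Q = +1.19 − (0.0592/6)(5.986) = +1.131 V.

+1.131 V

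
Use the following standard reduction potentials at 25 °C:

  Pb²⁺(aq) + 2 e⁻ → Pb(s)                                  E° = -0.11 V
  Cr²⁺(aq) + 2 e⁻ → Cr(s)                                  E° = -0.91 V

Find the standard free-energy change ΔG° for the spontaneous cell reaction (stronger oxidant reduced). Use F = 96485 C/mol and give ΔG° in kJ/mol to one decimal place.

Pb²⁺/Pb (E° = -0.11 V) is the cathode; Cr²⁺/Cr (E° = -0.91 V) is the anode, so E°cell = +0.80 V.
Balancing electrons gives n = 2 (lcm of 2 and 2).
ΔG° = −nFE° = −(2)(96485)(+0.80) = -154,376 J = -154.4 kJ/mol.

-154.4 kJ/mol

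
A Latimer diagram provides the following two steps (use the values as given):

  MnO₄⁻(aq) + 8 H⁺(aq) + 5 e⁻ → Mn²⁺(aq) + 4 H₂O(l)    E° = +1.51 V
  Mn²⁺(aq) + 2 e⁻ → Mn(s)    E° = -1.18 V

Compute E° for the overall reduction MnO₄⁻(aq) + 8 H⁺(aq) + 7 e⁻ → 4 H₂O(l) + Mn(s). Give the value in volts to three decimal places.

Since ΔG° = −nFE° is additive over sequential reductions, n₃E°₃ = n₁E°₁ + n₂E°₂.
E°₃ = (5×+1.51 + 2×-1.18) / 7 = (+5.190) / 7 = +0.741 V.

+0.741 V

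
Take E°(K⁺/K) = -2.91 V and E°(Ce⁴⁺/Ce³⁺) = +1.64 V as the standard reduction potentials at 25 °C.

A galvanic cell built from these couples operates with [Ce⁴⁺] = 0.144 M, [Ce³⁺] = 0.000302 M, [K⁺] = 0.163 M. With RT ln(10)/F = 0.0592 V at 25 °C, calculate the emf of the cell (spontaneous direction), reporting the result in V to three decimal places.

+4.755 V

Ce⁴⁺/Ce³⁺ is the cathode (higher E°), K⁺/K the anode: E°cell = +1.64 − (-2.91) = +4.55 V, n = 1.
Overall: Ce⁴⁺(aq) + K(s) → Ce³⁺(aq) + K⁺(aq)
Q = [Ce³⁺]·[K⁺] / ([Ce⁴⁺]); log Q = -3.466.
E = E° − (0.0592/n) log Q = +4.55 − (0.0592/1)(-3.466) = +4.755 V.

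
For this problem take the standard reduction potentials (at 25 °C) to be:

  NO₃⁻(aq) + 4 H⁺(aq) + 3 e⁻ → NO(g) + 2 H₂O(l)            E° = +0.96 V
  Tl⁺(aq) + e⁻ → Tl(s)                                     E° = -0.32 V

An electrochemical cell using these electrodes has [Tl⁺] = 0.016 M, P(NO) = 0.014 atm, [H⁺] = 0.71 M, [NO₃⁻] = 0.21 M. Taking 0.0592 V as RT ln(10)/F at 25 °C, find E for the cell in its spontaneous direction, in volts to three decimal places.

NO₃⁻/NO is the cathode (higher E°), Tl⁺/Tl the anode: E°cell = +0.96 − (-0.32) = +1.28 V, n = 3.
Overall: NO₃⁻(aq) + 4 H⁺(aq) + 3 Tl(s) → NO(g) + 2 H₂O(l) + 3 Tl⁺(aq)
Q = P(NO)·[Tl⁺]^3 / ([NO₃⁻]·[H⁺]^4); log Q = -5.969.
E = E° − (0.0592/n) log Q = +1.28 − (0.0592/3)(-5.969) = +1.398 V.

+1.398 V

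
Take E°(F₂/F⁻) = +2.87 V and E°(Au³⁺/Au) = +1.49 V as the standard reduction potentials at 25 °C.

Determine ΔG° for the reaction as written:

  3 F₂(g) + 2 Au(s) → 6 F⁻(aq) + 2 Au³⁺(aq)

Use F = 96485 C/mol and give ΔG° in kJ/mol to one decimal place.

-798.9 kJ/mol

As written, F₂/F⁻ is reduced (cathode) and Au³⁺/Au is oxidised (anode), so E°cell = (+2.87) − (+1.49) = +1.38 V.
Balancing electrons gives n = 6.
ΔG° = −nFE° = −(6)(96485)(+1.38) = -798,896 J = -798.9 kJ/mol.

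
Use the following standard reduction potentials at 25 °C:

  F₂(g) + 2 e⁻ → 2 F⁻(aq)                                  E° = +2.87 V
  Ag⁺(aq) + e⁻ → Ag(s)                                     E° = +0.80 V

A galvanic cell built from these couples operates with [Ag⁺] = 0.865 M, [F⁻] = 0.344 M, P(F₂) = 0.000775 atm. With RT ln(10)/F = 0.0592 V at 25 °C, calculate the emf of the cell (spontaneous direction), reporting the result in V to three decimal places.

F₂/F⁻ is the cathode (higher E°), Ag⁺/Ag the anode: E°cell = +2.87 − (+0.80) = +2.07 V, n = 2.
Overall: F₂(g) + 2 Ag(s) → 2 F⁻(aq) + 2 Ag⁺(aq)
Q = [F⁻]^2·[Ag⁺]^2 / (P(F₂)); log Q = 2.058.
E = E° − (0.0592/n) log Q = +2.07 − (0.0592/2)(2.058) = +2.009 V.

+2.009 V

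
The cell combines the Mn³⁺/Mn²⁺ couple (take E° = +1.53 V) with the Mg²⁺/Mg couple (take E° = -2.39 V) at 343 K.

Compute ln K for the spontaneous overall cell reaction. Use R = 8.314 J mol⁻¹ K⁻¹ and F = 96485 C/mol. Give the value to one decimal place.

265.3

Cathode: Mn³⁺/Mn²⁺; anode: Mg²⁺/Mg. E°cell = (+1.53) − (-2.39) = +3.92 V, with n = 2.
ΔG° = −nFE° = −RT ln K, so ln K = nFE°/(RT) = (2)(96485)(+3.92) / ((8.314)(343)) = 265.260.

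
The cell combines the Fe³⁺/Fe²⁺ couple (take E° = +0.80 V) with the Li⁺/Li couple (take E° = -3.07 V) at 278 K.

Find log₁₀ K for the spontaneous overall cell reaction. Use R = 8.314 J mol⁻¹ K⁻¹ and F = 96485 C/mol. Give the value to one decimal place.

Cathode: Fe³⁺/Fe²⁺; anode: Li⁺/Li. E°cell = (+0.80) − (-3.07) = +3.87 V, with n = 1.
ΔG° = −nFE° = −RT ln K, so ln K = nFE°/(RT) = (1)(96485)(+3.87) / ((8.314)(278)) = 161.553.
log₁₀ K = 161.553 / ln 10 = 70.2.

70.2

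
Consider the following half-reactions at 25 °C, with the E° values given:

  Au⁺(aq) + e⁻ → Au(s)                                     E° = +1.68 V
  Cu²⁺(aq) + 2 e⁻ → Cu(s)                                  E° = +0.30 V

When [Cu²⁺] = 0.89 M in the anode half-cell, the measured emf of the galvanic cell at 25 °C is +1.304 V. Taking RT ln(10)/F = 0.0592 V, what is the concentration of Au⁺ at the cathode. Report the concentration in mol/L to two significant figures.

0.049 M

Au⁺/Au is the cathode, Cu²⁺/Cu the anode: E°cell = +1.38 V, n = 2.
Overall reaction: 2 Au⁺(aq) + Cu(s) → 2 Au(s) + Cu²⁺(aq); Q = [Cu²⁺]^1/[Au⁺]^2.
From E = E° − (0.0592/n) log Q: log Q = (E° − E)·n/0.0592 = (+1.38 − (+1.304))·2/0.0592 = 2.5676.
So 2·log[Au⁺] = 1·log(0.89) − log Q = -0.0506 − (2.5676) = -2.6182; log[Au⁺] = -2.6182 / 2 = -1.3091; [Au⁺] = 10^(-1.3091) ≈ 0.049 M.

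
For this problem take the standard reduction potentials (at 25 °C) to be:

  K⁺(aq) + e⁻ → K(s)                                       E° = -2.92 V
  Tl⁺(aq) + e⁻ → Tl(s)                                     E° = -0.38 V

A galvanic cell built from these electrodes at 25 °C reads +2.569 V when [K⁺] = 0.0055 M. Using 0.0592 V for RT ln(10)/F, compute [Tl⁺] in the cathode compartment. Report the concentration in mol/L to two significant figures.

Tl⁺/Tl is the cathode, K⁺/K the anode: E°cell = +2.54 V, n = 1.
Overall reaction: Tl⁺(aq) + K(s) → Tl(s) + K⁺(aq); Q = [K⁺]^1/[Tl⁺]^1.
From E = E° − (0.0592/n) log Q: log Q = (E° − E)·n/0.0592 = (+2.54 − (+2.569))·1/0.0592 = -0.4899.
So 1·log[Tl⁺] = 1·log(0.0055) − log Q = -2.2596 − (-0.4899) = -1.7697; [Tl⁺] = 10^(-1.7697) ≈ 0.017 M.

0.017 M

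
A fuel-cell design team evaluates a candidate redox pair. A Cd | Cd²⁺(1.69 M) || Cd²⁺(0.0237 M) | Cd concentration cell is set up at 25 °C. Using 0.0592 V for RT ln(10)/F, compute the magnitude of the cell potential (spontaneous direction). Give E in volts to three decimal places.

+0.055 V

For a concentration cell E°cell = 0. The 1.69 M side is the cathode (reduction is favoured where [Cd²⁺] is higher).
With n = 2, E = −(0.0592/2) log([Cd²⁺]ₐₙ/[Cd²⁺]꜀ₐₜ) = −(0.0592/2) log(0.0237/1.69) = −(0.0592/2)(-1.853) = +0.055 V.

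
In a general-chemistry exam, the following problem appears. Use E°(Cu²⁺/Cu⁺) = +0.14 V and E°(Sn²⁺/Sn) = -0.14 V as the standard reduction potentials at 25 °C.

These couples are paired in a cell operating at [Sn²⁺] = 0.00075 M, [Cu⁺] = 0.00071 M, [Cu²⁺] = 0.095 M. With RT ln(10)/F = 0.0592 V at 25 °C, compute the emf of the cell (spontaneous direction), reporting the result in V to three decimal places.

Cu²⁺/Cu⁺ is the cathode (higher E°), Sn²⁺/Sn the anode: E°cell = +0.14 − (-0.14) = +0.28 V, n = 2.
Overall: 2 Cu²⁺(aq) + Sn(s) → 2 Cu⁺(aq) + Sn²⁺(aq)
Q = [Cu⁺]^2·[Sn²⁺] / ([Cu²⁺]^2); log Q = -7.378.
E = E° − (0.0592/n) log Q = +0.28 − (0.0592/2)(-7.378) = +0.498 V.

+0.498 V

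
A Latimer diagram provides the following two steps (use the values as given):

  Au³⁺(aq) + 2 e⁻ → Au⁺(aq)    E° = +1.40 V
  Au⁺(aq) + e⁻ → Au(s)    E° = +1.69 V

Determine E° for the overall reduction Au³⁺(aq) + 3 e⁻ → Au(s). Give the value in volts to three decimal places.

+1.497 V

Since ΔG° = −nFE° is additive over sequential reductions, n₃E°₃ = n₁E°₁ + n₂E°₂.
E°₃ = (2×+1.40 + 1×+1.69) / 3 = (+4.490) / 3 = +1.497 V.
Simply averaging or adding the two E° values would be wrong; the electron-weighted sum is required.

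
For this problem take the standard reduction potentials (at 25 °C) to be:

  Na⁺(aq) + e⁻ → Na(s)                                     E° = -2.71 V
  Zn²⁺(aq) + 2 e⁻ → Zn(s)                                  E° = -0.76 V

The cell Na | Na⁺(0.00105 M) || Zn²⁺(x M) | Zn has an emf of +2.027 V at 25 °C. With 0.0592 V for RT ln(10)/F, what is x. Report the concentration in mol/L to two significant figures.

Zn²⁺/Zn is the cathode, Na⁺/Na the anode: E°cell = +1.95 V, n = 2.
Overall reaction: Zn²⁺(aq) + 2 Na(s) → Zn(s) + 2 Na⁺(aq); Q = [Na⁺]^2/[Zn²⁺]^1.
From E = E° − (0.0592/n) log Q: log Q = (E° − E)·n/0.0592 = (+1.95 − (+2.027))·2/0.0592 = -2.6014.
So 1·log[Zn²⁺] = 2·log(0.00105) − log Q = -5.9576 − (-2.6014) = -3.3562; [Zn²⁺] = 10^(-3.3562) ≈ 0.00044 M.

0.00044 M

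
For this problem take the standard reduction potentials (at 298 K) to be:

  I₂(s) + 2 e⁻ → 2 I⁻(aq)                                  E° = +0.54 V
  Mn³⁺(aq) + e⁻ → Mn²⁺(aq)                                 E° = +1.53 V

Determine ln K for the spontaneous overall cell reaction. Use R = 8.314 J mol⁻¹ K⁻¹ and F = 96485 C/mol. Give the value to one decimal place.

Cathode: Mn³⁺/Mn²⁺; anode: I₂/I⁻. E°cell = (+1.53) − (+0.54) = +0.99 V, with n = 2.
ΔG° = −nFE° = −RT ln K, so ln K = nFE°/(RT) = (2)(96485)(+0.99) / ((8.314)(298)) = 77.108.

77.1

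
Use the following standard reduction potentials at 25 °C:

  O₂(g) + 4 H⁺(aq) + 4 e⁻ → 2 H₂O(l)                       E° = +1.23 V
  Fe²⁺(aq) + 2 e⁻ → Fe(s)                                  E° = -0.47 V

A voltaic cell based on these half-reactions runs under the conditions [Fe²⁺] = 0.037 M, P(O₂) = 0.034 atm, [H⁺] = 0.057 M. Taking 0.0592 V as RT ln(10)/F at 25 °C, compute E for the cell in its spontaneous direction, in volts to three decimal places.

O₂/H₂O is the cathode (higher E°), Fe²⁺/Fe the anode: E°cell = +1.23 − (-0.47) = +1.70 V, n = 4.
Overall: O₂(g) + 4 H⁺(aq) + 2 Fe(s) → 2 H₂O(l) + 2 Fe²⁺(aq)
Q = [Fe²⁺]^2 / (P(O₂)·[H⁺]^4); log Q = 3.581.
E = E° − (0.0592/n) log Q = +1.70 − (0.0592/4)(3.581) = +1.647 V.

+1.647 V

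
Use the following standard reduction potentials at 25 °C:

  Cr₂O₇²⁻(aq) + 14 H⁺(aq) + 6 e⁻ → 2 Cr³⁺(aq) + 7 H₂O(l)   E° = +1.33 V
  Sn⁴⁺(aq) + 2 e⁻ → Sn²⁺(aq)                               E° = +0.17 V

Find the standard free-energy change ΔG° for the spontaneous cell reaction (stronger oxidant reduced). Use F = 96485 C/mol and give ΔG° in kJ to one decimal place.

Cr₂O₇²⁻/Cr³⁺ (E° = +1.33 V) is the cathode; Sn⁴⁺/Sn²⁺ (E° = +0.17 V) is the anode, so E°cell = +1.16 V.
Balancing electrons gives n = 6 (lcm of 6 and 2).
ΔG° = −nFE° = −(6)(96485)(+1.16) = -671,536 J = -671.5 kJ.

-671.5 kJ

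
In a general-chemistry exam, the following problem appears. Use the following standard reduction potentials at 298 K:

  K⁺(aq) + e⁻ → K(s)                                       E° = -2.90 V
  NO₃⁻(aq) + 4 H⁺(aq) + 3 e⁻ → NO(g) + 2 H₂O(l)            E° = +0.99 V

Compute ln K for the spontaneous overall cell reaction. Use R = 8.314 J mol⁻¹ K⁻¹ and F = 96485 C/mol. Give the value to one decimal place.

454.5

Cathode: NO₃⁻/NO; anode: K⁺/K. E°cell = (+0.99) − (-2.90) = +3.89 V, with n = 3.
ΔG° = −nFE° = −RT ln K, so ln K = nFE°/(RT) = (3)(96485)(+3.89) / ((8.314)(298)) = 454.469.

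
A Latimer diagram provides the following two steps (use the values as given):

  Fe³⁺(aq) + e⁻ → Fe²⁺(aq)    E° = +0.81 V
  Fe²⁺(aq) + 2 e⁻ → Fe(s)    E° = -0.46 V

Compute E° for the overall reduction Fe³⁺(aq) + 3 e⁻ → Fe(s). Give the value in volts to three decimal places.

-0.037 V

Standard free energies of sequential steps add: ΔG°₃ = ΔG°₁ + ΔG°₂, so n₃E°₃ = n₁E°₁ + n₂E°₂.
E°₃ = (1×+0.81 + 2×-0.46) / 3 = (-0.110) / 3 = -0.037 V.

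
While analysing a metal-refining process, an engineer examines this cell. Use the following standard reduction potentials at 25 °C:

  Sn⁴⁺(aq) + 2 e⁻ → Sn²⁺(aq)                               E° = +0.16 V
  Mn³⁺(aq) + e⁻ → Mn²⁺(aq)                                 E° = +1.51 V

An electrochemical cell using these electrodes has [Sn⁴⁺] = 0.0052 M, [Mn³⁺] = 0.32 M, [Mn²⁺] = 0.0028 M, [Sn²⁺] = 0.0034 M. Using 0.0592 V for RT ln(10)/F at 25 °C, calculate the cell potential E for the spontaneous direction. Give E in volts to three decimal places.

+1.466 V

Mn³⁺/Mn²⁺ is the cathode (higher E°), Sn⁴⁺/Sn²⁺ the anode: E°cell = +1.51 − (+0.16) = +1.35 V, n = 2.
Overall: 2 Mn³⁺(aq) + Sn²⁺(aq) → 2 Mn²⁺(aq) + Sn⁴⁺(aq)
Q = [Mn²⁺]^2·[Sn⁴⁺] / ([Mn³⁺]^2·[Sn²⁺]); log Q = -3.931.
E = E° − (0.0592/n) log Q = +1.35 − (0.0592/2)(-3.931) = +1.466 V.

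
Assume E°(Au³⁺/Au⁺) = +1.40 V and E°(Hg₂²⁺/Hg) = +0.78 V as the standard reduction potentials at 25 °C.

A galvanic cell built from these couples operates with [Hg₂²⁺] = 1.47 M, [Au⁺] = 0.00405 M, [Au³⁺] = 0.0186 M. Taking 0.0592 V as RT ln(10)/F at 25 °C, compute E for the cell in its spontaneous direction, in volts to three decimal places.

Au³⁺/Au⁺ is the cathode (higher E°), Hg₂²⁺/Hg the anode: E°cell = +1.40 − (+0.78) = +0.62 V, n = 2.
Overall: Au³⁺(aq) + 2 Hg(l) → Au⁺(aq) + Hg₂²⁺(aq)
Q = [Au⁺]·[Hg₂²⁺] / ([Au³⁺]); log Q = -0.495.
E = E° − (0.0592/n) log Q = +0.62 − (0.0592/2)(-0.495) = +0.635 V.

+0.635 V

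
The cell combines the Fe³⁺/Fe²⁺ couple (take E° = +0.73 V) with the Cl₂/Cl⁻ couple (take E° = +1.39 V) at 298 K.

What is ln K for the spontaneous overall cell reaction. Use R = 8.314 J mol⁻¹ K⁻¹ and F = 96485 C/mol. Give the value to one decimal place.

Cathode: Cl₂/Cl⁻; anode: Fe³⁺/Fe²⁺. E°cell = (+1.39) − (+0.73) = +0.66 V, with n = 2.
ΔG° = −nFE° = −RT ln K, so ln K = nFE°/(RT) = (2)(96485)(+0.66) / ((8.314)(298)) = 51.405.

51.4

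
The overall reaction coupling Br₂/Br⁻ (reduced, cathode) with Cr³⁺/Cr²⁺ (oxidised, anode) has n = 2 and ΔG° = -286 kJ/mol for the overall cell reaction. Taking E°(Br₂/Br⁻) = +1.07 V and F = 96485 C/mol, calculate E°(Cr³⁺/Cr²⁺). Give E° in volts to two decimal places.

-0.41 V

E°cell = −ΔG°/(nF) = −(-286×10³)/((2)(96485)) = +1.482 V.
Since Br₂/Br⁻ is the cathode and Cr³⁺/Cr²⁺ the anode, E°cell = E°(Br₂/Br⁻) − E°(Cr³⁺/Cr²⁺).
So E°(Cr³⁺/Cr²⁺) = E°(Br₂/Br⁻) − E°cell = (+1.07) − (+1.482) = -0.41 V.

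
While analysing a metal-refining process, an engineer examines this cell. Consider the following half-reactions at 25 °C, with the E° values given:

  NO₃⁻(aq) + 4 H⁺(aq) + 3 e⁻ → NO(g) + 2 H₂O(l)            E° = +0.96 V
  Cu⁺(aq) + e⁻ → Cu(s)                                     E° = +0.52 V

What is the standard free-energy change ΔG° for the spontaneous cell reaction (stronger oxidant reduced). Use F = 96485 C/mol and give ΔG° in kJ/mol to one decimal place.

NO₃⁻/NO (E° = +0.96 V) is the cathode; Cu⁺/Cu (E° = +0.52 V) is the anode, so E°cell = +0.44 V.
Balancing electrons gives n = 3 (lcm of 3 and 1).
ΔG° = −nFE° = −(3)(96485)(+0.44) = -127,360 J = -127.4 kJ/mol.

-127.4 kJ/mol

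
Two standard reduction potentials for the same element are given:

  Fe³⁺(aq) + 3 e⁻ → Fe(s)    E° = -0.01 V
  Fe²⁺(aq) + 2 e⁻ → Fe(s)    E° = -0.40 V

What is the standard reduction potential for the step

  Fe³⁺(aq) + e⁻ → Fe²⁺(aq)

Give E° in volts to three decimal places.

Sequential free energies add, so n₃E°₃ = n₁E°₁ + n₂E°₂.
With n₃ = 3, and the known step contributing 2×(-0.40) V, the unknown satisfies 1·E° = 3×(-0.01) − 2×(-0.40) = +0.770.
E° = +0.770 / 1 = +0.770 V.

+0.770 V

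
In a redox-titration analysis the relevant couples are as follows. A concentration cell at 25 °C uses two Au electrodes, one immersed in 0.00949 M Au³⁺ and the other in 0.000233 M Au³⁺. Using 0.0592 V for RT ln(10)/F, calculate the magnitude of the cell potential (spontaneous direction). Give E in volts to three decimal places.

+0.032 V

For a concentration cell E°cell = 0. The 0.00949 M side is the cathode (reduction is favoured where [Au³⁺] is higher).
With n = 3, E = −(0.0592/3) log([Au³⁺]ₐₙ/[Au³⁺]꜀ₐₜ) = −(0.0592/3) log(0.000233/0.00949) = −(0.0592/3)(-1.610) = +0.032 V.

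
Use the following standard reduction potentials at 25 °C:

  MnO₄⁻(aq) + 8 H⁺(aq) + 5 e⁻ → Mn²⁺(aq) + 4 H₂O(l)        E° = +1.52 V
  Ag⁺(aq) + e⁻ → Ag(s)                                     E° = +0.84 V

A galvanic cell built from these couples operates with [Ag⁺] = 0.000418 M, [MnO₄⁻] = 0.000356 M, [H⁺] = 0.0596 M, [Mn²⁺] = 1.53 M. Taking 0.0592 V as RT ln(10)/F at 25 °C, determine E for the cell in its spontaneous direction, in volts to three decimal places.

+0.721 V

MnO₄⁻/Mn²⁺ is the cathode (higher E°), Ag⁺/Ag the anode: E°cell = +1.52 − (+0.84) = +0.68 V, n = 5.
Overall: MnO₄⁻(aq) + 8 H⁺(aq) + 5 Ag(s) → Mn²⁺(aq) + 4 H₂O(l) + 5 Ag⁺(aq)
Q = [Mn²⁺]·[Ag⁺]^5 / ([MnO₄⁻]·[H⁺]^8); log Q = -3.463.
E = E° − (0.0592/n) log Q = +0.68 − (0.0592/5)(-3.463) = +0.721 V.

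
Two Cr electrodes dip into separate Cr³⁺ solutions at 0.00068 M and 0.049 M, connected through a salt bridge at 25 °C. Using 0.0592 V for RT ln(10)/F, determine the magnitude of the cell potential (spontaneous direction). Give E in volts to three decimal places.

+0.037 V

For a concentration cell E°cell = 0. The 0.049 M side is the cathode (reduction is favoured where [Cr³⁺] is higher).
With n = 3, E = −(0.0592/3) log([Cr³⁺]ₐₙ/[Cr³⁺]꜀ₐₜ) = −(0.0592/3) log(0.00068/0.049) = −(0.0592/3)(-1.858) = +0.037 V.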